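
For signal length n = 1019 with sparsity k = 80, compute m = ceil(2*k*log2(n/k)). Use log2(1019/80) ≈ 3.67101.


log2(n/k) = log2(1019/80) ≈ 3.67101.
2*k*log2(n/k) ≈ 2*80*3.67101 = 587.3616.
m = ceil(587.3616) = 588.

588


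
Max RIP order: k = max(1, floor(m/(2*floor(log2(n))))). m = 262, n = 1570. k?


floor(log2(1570)) = 10.
2*10 = 20.
m/(2*floor(log2(n))) = 262/20 ≈ 13.1.
floor = 13.
k = max(1, 13) = 13.

13


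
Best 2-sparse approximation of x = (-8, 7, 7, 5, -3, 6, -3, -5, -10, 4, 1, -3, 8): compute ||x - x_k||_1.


Sorted |x_i| descending: [10, 8, 8, 7, 7, 6, 5, 5, 4, 3, 3, 3, 1]
Keep top 2: [10, 8]
Tail entries: [8, 7, 7, 6, 5, 5, 4, 3, 3, 3, 1]
L1 error = sum of tail = 52.

52


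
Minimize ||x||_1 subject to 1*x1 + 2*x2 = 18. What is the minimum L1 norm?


Axis intercepts:
  x1 = 18, x2 = 0: L1 = 18
  x1 = 0, x2 = 9: L1 = 9
x* = (0, 9)
||x*||_1 = 9.

9


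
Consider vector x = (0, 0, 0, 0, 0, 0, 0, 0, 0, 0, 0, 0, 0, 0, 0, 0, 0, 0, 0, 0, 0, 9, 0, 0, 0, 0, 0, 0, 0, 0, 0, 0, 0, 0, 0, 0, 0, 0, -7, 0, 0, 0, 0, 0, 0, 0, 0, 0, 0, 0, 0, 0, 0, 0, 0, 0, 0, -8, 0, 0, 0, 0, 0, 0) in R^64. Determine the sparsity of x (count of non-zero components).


Non-zero positions: [21, 38, 57].
Sparsity = 3.

3


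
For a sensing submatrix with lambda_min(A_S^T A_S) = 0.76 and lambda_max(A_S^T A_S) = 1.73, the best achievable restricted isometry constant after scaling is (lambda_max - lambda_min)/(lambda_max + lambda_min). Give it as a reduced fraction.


lambda_max - lambda_min = 1.73 - 0.76 = 0.97.
lambda_max + lambda_min = 1.73 + 0.76 = 2.49.
delta = 0.97/2.49 = 97/249.

97/249


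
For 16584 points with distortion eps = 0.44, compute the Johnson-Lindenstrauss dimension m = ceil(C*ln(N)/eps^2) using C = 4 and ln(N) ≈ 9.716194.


ln(16584) ≈ 9.716194.
eps^2 = 0.44^2 = 0.1936.
C*ln(N)/eps^2 ≈ 4*9.716194/0.1936 ≈ 200.7478.
m = ceil(200.7478) = 201.

201


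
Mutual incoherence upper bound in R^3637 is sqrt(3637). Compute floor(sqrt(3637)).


60^2 = 3600 <= 3637 < 3721 = 61^2, so 60 <= sqrt(3637) < 61.
floor(sqrt(3637)) = 60.

60


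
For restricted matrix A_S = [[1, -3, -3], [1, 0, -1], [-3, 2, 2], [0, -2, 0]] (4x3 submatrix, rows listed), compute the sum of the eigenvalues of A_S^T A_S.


Sum of eigenvalues of A_S^T A_S = trace(A_S^T A_S) = sum of squared column norms of A_S.
A_S^T A_S diagonal: [11, 17, 14].
trace = 11 + 17 + 14 = 42.

42


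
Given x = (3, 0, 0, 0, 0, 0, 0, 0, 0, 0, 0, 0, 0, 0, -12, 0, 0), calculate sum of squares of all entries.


Non-zero entries: [(0, 3), (14, -12)]
Squares: [9, 144]
||x||_2^2 = sum = 153.

153


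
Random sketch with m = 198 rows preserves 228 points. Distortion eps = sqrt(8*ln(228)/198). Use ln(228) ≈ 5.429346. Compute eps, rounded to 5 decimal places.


ln(228) ≈ 5.429346.
8*ln(N)/m ≈ 8*5.429346/198 ≈ 0.21936752.
eps = sqrt(0.21936752) ≈ 0.4683669 ≈ 0.46837.

0.46837


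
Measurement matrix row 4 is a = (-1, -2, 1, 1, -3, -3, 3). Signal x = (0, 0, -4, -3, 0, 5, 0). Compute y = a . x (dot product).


Non-zero terms: ['1*-4', '1*-3', '-3*5']
Products: [-4, -3, -15]
y = sum = -22.

-22


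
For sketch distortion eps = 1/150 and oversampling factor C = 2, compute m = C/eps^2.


1/eps = 150.
(1/eps)^2 = 22500.
m = 2*22500 = 45000.

45000


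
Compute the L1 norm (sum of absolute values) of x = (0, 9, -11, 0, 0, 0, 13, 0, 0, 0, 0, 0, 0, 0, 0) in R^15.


Non-zero entries: [(1, 9), (2, -11), (6, 13)]
Absolute values: [9, 11, 13]
||x||_1 = sum = 33.

33


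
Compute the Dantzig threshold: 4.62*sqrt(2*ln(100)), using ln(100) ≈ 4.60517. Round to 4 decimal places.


ln(100) ≈ 4.60517.
2*ln(n) ≈ 9.21034.
sqrt(2*ln(n)) ≈ sqrt(9.21034) ≈ 3.034854.
threshold ≈ 4.62*3.034854 = 14.02102548 ≈ 14.0210.

14.0210


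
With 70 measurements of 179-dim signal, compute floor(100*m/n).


100*m/n = 100*70/179 ≈ 39.1061.
floor = 39.

39


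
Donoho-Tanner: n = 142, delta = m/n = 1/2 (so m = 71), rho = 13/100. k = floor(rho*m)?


m = 1/2*142 = 71.
rho = 13/100.
rho*m = 13/100*71 = 9.23.
k = floor(9.23) = 9.

9


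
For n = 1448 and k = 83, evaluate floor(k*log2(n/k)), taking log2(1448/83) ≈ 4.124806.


log2(n/k) = log2(1448/83) ≈ 4.124806.
k*log2(n/k) ≈ 83*4.124806 = 342.358898.
floor(342.358898) = 342.

342


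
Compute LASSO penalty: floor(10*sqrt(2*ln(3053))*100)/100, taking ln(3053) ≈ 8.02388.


ln(3053) ≈ 8.02388.
2*ln(n) ≈ 16.04776.
sqrt(2*ln(n)) ≈ sqrt(16.04776) ≈ 4.005966.
lambda ≈ 10*4.005966 = 40.05966.
floor(lambda*100)/100 = 40.05.

40.05


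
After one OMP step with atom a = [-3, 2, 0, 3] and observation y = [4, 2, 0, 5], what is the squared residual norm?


a^T a = 22.
a^T y = 7.
coeff = 7/22 = 7/22.
||r||^2 = 941/22.

941/22


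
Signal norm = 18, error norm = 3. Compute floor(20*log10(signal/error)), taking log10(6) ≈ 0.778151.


||x||/||e|| = 18/3 = 6.
log10(6) ≈ 0.778151.
20*log10(||x||/||e||) ≈ 20*0.778151 = 15.56302.
floor(15.56302) = 15.

15


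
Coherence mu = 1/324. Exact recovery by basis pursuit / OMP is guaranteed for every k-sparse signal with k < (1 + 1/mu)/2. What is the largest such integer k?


1/mu = 324.
1 + 1/mu = 325.
(1 + 1/mu)/2 = 162.5 is not an integer, so k_max = floor(162.5) = 162.

162


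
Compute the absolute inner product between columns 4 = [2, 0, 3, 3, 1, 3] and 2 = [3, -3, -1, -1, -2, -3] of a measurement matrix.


Inner product: 2*3 + 0*-3 + 3*-1 + 3*-1 + 1*-2 + 3*-3
Products: [6, 0, -3, -3, -2, -9]
Sum = -11.
|dot| = 11.

11


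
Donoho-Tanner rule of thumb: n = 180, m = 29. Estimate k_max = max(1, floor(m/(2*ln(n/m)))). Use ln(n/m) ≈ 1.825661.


n/m = 180/29.
ln(n/m) ≈ 1.825661.
2*ln(n/m) ≈ 3.651322.
m/(2*ln(n/m)) ≈ 29/3.651322 ≈ 7.9423.
floor = 7.
k_max = max(1, 7) = 7.

7


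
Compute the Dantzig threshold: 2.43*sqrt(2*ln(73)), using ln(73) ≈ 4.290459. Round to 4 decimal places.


ln(73) ≈ 4.290459.
2*ln(n) ≈ 8.580918.
sqrt(2*ln(n)) ≈ sqrt(8.580918) ≈ 2.92932.
threshold ≈ 2.43*2.92932 = 7.1182476 ≈ 7.1182.

7.1182


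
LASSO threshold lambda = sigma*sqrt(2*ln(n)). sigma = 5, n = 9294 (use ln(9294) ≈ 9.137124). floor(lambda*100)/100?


ln(9294) ≈ 9.137124.
2*ln(n) ≈ 18.274248.
sqrt(2*ln(n)) ≈ sqrt(18.274248) ≈ 4.274839.
lambda ≈ 5*4.274839 = 21.374195.
floor(lambda*100)/100 = 21.37.

21.37


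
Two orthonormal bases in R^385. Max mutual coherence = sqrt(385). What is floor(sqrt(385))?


19^2 = 361 <= 385 < 400 = 20^2, so 19 <= sqrt(385) < 20.
floor(sqrt(385)) = 19.

19


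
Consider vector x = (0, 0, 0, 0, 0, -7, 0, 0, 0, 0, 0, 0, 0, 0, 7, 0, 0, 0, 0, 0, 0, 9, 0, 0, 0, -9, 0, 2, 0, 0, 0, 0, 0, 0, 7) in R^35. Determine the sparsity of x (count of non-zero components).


Non-zero positions: [5, 14, 21, 25, 27, 34].
Sparsity = 6.

6


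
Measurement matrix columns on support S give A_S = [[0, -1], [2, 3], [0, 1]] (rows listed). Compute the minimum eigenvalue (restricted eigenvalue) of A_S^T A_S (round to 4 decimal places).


A_S^T A_S = [[4, 6], [6, 11]].
trace = 15.
det = 8.
disc = trace^2 - 4*det = 225 - 4*8 = 193.
sqrt(193) ≈ 13.892444.
lam_min = (15 - sqrt(193))/2 ≈ (15 - 13.892444)/2 = 0.553778 ≈ 0.5538.

0.5538


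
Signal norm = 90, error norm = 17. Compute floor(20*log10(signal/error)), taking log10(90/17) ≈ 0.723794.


||x||/||e|| = 90/17.
log10(90/17) ≈ 0.723794.
20*log10(||x||/||e||) ≈ 20*0.723794 = 14.47588.
floor(14.47588) = 14.

14


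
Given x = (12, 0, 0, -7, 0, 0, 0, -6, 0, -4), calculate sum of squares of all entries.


Non-zero entries: [(0, 12), (3, -7), (7, -6), (9, -4)]
Squares: [144, 49, 36, 16]
||x||_2^2 = sum = 245.

245


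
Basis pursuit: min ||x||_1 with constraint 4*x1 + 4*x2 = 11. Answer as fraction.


Axis intercepts:
  x1 = 11/4, x2 = 0: L1 = 11/4
  x1 = 0, x2 = 11/4: L1 = 11/4
x* = (11/4, 0)
||x*||_1 = 11/4.

11/4


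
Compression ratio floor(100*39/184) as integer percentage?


100*m/n = 100*39/184 ≈ 21.1957.
floor = 21.

21


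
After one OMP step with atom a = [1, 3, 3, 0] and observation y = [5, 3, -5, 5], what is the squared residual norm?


a^T a = 19.
a^T y = -1.
coeff = -1/19 = -1/19.
||r||^2 = 1595/19.

1595/19


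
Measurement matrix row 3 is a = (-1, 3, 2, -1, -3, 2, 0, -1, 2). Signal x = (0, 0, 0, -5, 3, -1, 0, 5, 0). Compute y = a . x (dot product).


Non-zero terms: ['-1*-5', '-3*3', '2*-1', '-1*5']
Products: [5, -9, -2, -5]
y = sum = -11.

-11


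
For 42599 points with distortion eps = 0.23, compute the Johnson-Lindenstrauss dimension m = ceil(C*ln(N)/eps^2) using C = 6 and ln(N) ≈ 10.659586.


ln(42599) ≈ 10.659586.
eps^2 = 0.23^2 = 0.0529.
C*ln(N)/eps^2 ≈ 6*10.659586/0.0529 ≈ 1209.0268.
m = ceil(1209.0268) = 1210.

1210


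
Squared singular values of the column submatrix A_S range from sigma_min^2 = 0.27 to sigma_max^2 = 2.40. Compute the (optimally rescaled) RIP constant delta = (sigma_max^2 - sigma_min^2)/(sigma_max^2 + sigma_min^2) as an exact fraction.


lambda_max - lambda_min = 2.40 - 0.27 = 2.13.
lambda_max + lambda_min = 2.40 + 0.27 = 2.67.
delta = 2.13/2.67 = 213/267 = 71/89.

71/89


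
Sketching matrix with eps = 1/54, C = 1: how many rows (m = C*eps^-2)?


1/eps = 54.
(1/eps)^2 = 2916.
m = 1*2916 = 2916.

2916


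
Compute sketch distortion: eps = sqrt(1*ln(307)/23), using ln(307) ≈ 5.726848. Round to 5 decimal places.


ln(307) ≈ 5.726848.
1*ln(N)/m ≈ 1*5.726848/23 ≈ 0.24899339.
eps = sqrt(0.24899339) ≈ 0.4989924 ≈ 0.49899.

0.49899


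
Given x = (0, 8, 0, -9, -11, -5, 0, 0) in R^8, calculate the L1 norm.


Non-zero entries: [(1, 8), (3, -9), (4, -11), (5, -5)]
Absolute values: [8, 9, 11, 5]
||x||_1 = sum = 33.

33


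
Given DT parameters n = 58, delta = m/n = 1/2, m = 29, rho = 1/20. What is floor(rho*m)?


m = 1/2*58 = 29.
rho = 1/20.
rho*m = 1/20*29 = 1.45.
k = floor(1.45) = 1.

1


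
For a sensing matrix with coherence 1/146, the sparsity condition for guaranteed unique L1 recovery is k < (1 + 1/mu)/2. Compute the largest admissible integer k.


1/mu = 146.
1 + 1/mu = 147.
(1 + 1/mu)/2 = 73.5 is not an integer, so k_max = floor(73.5) = 73.

73


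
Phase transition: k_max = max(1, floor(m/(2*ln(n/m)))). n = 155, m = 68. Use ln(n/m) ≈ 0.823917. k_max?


n/m = 155/68.
ln(n/m) ≈ 0.823917.
2*ln(n/m) ≈ 1.647834.
m/(2*ln(n/m)) ≈ 68/1.647834 ≈ 41.2663.
floor = 41.
k_max = max(1, 41) = 41.

41


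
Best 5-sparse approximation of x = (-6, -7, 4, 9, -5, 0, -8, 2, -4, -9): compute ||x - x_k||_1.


Sorted |x_i| descending: [9, 9, 8, 7, 6, 5, 4, 4, 2, 0]
Keep top 5: [9, 9, 8, 7, 6]
Tail entries: [5, 4, 4, 2, 0]
L1 error = sum of tail = 15.

15


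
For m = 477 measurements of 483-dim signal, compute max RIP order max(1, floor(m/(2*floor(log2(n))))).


floor(log2(483)) = 8.
2*8 = 16.
m/(2*floor(log2(n))) = 477/16 ≈ 29.8125.
floor = 29.
k = max(1, 29) = 29.

29


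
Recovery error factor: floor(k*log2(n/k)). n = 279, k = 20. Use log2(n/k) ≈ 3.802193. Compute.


log2(n/k) = log2(279/20) ≈ 3.802193.
k*log2(n/k) ≈ 20*3.802193 = 76.04386.
floor(76.04386) = 76.

76


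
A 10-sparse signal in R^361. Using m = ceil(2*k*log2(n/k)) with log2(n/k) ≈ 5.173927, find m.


log2(n/k) = log2(361/10) ≈ 5.173927.
2*k*log2(n/k) ≈ 2*10*5.173927 = 103.47854.
m = ceil(103.47854) = 104.

104


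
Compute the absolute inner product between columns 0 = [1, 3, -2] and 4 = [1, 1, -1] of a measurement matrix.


Inner product: 1*1 + 3*1 + -2*-1
Products: [1, 3, 2]
Sum = 6.
|dot| = 6.

6


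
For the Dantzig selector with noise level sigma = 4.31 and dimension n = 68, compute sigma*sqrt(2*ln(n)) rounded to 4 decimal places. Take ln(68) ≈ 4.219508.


ln(68) ≈ 4.219508.
2*ln(n) ≈ 8.439016.
sqrt(2*ln(n)) ≈ sqrt(8.439016) ≈ 2.904998.
threshold ≈ 4.31*2.904998 = 12.52054138 ≈ 12.5205.

12.5205


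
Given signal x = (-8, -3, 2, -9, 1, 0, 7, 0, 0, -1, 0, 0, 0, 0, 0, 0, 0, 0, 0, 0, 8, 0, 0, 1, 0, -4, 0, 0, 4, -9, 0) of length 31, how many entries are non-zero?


Non-zero positions: [0, 1, 2, 3, 4, 6, 9, 20, 23, 25, 28, 29].
Sparsity = 12.

12


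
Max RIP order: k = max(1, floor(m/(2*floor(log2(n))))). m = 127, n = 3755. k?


floor(log2(3755)) = 11.
2*11 = 22.
m/(2*floor(log2(n))) = 127/22 ≈ 5.7727.
floor = 5.
k = max(1, 5) = 5.

5


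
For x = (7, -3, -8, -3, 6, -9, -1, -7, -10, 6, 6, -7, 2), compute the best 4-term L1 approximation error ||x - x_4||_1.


Sorted |x_i| descending: [10, 9, 8, 7, 7, 7, 6, 6, 6, 3, 3, 2, 1]
Keep top 4: [10, 9, 8, 7]
Tail entries: [7, 7, 6, 6, 6, 3, 3, 2, 1]
L1 error = sum of tail = 41.

41


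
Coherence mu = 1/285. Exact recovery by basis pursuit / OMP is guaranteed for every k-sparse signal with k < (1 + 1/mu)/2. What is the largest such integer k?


1/mu = 285.
1 + 1/mu = 286.
(1 + 1/mu)/2 = 143 is an integer and the inequality is strict, so k_max = 143 - 1 = 142.

142


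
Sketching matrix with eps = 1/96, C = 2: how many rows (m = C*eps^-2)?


1/eps = 96.
(1/eps)^2 = 9216.
m = 2*9216 = 18432.

18432


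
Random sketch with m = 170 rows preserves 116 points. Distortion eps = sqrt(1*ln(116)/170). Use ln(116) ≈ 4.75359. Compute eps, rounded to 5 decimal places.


ln(116) ≈ 4.75359.
1*ln(N)/m ≈ 1*4.75359/170 ≈ 0.02796229.
eps = sqrt(0.02796229) ≈ 0.1672193 ≈ 0.16722.

0.16722


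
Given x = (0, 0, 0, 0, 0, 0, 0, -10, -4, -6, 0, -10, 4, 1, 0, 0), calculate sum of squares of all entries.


Non-zero entries: [(7, -10), (8, -4), (9, -6), (11, -10), (12, 4), (13, 1)]
Squares: [100, 16, 36, 100, 16, 1]
||x||_2^2 = sum = 269.

269


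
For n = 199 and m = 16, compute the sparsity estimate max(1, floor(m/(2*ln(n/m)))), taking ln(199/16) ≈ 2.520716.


n/m = 199/16.
ln(n/m) ≈ 2.520716.
2*ln(n/m) ≈ 5.041432.
m/(2*ln(n/m)) ≈ 16/5.041432 ≈ 3.1737.
floor = 3.
k_max = max(1, 3) = 3.

3


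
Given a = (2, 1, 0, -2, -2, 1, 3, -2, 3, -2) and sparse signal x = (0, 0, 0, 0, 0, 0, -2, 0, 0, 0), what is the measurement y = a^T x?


Non-zero terms: ['3*-2']
Products: [-6]
y = sum = -6.

-6


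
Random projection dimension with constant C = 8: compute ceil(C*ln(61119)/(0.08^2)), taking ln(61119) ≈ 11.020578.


ln(61119) ≈ 11.020578.
eps^2 = 0.08^2 = 0.0064.
C*ln(N)/eps^2 ≈ 8*11.020578/0.0064 ≈ 13775.7225.
m = ceil(13775.7225) = 13776.

13776


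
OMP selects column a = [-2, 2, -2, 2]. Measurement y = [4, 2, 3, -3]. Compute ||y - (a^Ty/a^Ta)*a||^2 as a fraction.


a^T a = 16.
a^T y = -16.
coeff = -16/16 = -1.
||r||^2 = 22.

22


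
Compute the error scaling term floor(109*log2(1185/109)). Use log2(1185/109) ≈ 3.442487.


log2(n/k) = log2(1185/109) ≈ 3.442487.
k*log2(n/k) ≈ 109*3.442487 = 375.231083.
floor(375.231083) = 375.

375


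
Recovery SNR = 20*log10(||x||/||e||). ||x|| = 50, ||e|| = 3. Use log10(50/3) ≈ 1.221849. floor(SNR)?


||x||/||e|| = 50/3.
log10(50/3) ≈ 1.221849.
20*log10(||x||/||e||) ≈ 20*1.221849 = 24.43698.
floor(24.43698) = 24.

24


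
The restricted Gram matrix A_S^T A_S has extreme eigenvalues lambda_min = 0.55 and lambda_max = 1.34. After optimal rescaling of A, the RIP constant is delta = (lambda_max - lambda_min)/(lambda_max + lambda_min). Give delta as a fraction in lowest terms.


lambda_max - lambda_min = 1.34 - 0.55 = 0.79.
lambda_max + lambda_min = 1.34 + 0.55 = 1.89.
delta = 0.79/1.89 = 79/189.

79/189


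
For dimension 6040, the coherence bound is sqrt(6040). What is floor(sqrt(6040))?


77^2 = 5929 <= 6040 < 6084 = 78^2, so 77 <= sqrt(6040) < 78.
floor(sqrt(6040)) = 77.

77


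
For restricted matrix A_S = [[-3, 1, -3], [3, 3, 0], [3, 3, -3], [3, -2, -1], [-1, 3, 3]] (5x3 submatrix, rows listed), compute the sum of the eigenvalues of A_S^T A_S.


Sum of eigenvalues of A_S^T A_S = trace(A_S^T A_S) = sum of squared column norms of A_S.
A_S^T A_S diagonal: [37, 32, 28].
trace = 37 + 32 + 28 = 97.

97


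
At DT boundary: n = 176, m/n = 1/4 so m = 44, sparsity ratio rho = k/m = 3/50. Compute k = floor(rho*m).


m = 1/4*176 = 44.
rho = 3/50.
rho*m = 3/50*44 = 2.64.
k = floor(2.64) = 2.

2


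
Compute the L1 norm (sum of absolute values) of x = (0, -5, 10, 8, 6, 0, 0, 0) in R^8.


Non-zero entries: [(1, -5), (2, 10), (3, 8), (4, 6)]
Absolute values: [5, 10, 8, 6]
||x||_1 = sum = 29.

29


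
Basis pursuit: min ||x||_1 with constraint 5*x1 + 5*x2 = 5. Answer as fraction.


Axis intercepts:
  x1 = 1, x2 = 0: L1 = 1
  x1 = 0, x2 = 1: L1 = 1
x* = (1, 0)
||x*||_1 = 1.

1


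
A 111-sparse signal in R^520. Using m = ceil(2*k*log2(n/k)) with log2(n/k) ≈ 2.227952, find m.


log2(n/k) = log2(520/111) ≈ 2.227952.
2*k*log2(n/k) ≈ 2*111*2.227952 = 494.605344.
m = ceil(494.605344) = 495.

495


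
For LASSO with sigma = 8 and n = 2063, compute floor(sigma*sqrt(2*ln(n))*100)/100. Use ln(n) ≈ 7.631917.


ln(2063) ≈ 7.631917.
2*ln(n) ≈ 15.263834.
sqrt(2*ln(n)) ≈ sqrt(15.263834) ≈ 3.906896.
lambda ≈ 8*3.906896 = 31.255168.
floor(lambda*100)/100 = 31.25.

31.25


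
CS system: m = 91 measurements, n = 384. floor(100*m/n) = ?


100*m/n = 100*91/384 ≈ 23.6979.
floor = 23.

23


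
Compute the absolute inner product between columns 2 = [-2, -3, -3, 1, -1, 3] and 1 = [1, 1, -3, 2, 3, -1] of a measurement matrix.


Inner product: -2*1 + -3*1 + -3*-3 + 1*2 + -1*3 + 3*-1
Products: [-2, -3, 9, 2, -3, -3]
Sum = 0.
|dot| = 0.

0


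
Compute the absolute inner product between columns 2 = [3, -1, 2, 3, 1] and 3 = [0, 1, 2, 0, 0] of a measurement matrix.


Inner product: 3*0 + -1*1 + 2*2 + 3*0 + 1*0
Products: [0, -1, 4, 0, 0]
Sum = 3.
|dot| = 3.

3


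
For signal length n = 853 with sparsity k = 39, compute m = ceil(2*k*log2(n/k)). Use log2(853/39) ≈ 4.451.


log2(n/k) = log2(853/39) ≈ 4.451.
2*k*log2(n/k) ≈ 2*39*4.451 = 347.178.
m = ceil(347.178) = 348.

348


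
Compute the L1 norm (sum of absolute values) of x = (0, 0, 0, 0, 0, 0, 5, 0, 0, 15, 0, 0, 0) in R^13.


Non-zero entries: [(6, 5), (9, 15)]
Absolute values: [5, 15]
||x||_1 = sum = 20.

20


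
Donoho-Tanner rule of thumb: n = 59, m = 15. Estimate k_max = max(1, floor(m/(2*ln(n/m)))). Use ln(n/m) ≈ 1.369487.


n/m = 59/15.
ln(n/m) ≈ 1.369487.
2*ln(n/m) ≈ 2.738974.
m/(2*ln(n/m)) ≈ 15/2.738974 ≈ 5.4765.
floor = 5.
k_max = max(1, 5) = 5.

5


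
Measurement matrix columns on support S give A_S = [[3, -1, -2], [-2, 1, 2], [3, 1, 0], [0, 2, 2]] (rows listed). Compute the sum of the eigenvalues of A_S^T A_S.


Sum of eigenvalues of A_S^T A_S = trace(A_S^T A_S) = sum of squared column norms of A_S.
A_S^T A_S diagonal: [22, 7, 12].
trace = 22 + 7 + 12 = 41.

41


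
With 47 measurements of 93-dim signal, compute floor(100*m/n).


100*m/n = 100*47/93 ≈ 50.5376.
floor = 50.

50


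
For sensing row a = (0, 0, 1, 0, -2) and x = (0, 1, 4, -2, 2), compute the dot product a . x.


Non-zero terms: ['0*1', '1*4', '0*-2', '-2*2']
Products: [0, 4, 0, -4]
y = sum = 0.

0


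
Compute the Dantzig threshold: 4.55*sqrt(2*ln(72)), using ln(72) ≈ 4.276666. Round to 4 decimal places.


ln(72) ≈ 4.276666.
2*ln(n) ≈ 8.553332.
sqrt(2*ln(n)) ≈ sqrt(8.553332) ≈ 2.924608.
threshold ≈ 4.55*2.924608 = 13.3069664 ≈ 13.3070.

13.3070


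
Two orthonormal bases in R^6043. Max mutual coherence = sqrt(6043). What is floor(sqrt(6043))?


77^2 = 5929 <= 6043 < 6084 = 78^2, so 77 <= sqrt(6043) < 78.
floor(sqrt(6043)) = 77.

77


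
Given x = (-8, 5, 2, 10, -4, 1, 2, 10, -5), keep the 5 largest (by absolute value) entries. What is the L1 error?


Sorted |x_i| descending: [10, 10, 8, 5, 5, 4, 2, 2, 1]
Keep top 5: [10, 10, 8, 5, 5]
Tail entries: [4, 2, 2, 1]
L1 error = sum of tail = 9.

9


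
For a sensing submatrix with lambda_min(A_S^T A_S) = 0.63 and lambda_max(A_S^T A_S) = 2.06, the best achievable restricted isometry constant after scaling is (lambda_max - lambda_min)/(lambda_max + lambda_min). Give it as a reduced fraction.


lambda_max - lambda_min = 2.06 - 0.63 = 1.43.
lambda_max + lambda_min = 2.06 + 0.63 = 2.69.
delta = 1.43/2.69 = 143/269.

143/269


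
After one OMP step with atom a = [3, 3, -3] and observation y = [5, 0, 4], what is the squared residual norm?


a^T a = 27.
a^T y = 3.
coeff = 3/27 = 1/9.
||r||^2 = 122/3.

122/3


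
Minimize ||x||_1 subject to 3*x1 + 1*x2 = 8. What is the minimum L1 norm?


Axis intercepts:
  x1 = 8/3, x2 = 0: L1 = 8/3
  x1 = 0, x2 = 8: L1 = 8
x* = (8/3, 0)
||x*||_1 = 8/3.

8/3


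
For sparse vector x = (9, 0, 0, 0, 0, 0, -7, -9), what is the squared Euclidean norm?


Non-zero entries: [(0, 9), (6, -7), (7, -9)]
Squares: [81, 49, 81]
||x||_2^2 = sum = 211.

211


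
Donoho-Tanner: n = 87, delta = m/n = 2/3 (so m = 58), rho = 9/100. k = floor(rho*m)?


m = 2/3*87 = 58.
rho = 9/100.
rho*m = 9/100*58 = 5.22.
k = floor(5.22) = 5.

5


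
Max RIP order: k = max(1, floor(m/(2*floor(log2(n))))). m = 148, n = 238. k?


floor(log2(238)) = 7.
2*7 = 14.
m/(2*floor(log2(n))) = 148/14 ≈ 10.5714.
floor = 10.
k = max(1, 10) = 10.

10


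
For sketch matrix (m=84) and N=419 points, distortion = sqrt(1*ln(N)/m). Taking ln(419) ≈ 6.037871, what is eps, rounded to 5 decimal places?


ln(419) ≈ 6.037871.
1*ln(N)/m ≈ 1*6.037871/84 ≈ 0.07187942.
eps = sqrt(0.07187942) ≈ 0.2681034 ≈ 0.26810.

0.26810


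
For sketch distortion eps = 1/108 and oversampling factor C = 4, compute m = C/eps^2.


1/eps = 108.
(1/eps)^2 = 11664.
m = 4*11664 = 46656.

46656


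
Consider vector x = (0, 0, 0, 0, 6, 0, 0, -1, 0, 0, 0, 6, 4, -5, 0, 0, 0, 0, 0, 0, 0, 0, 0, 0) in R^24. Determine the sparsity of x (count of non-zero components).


Non-zero positions: [4, 7, 11, 12, 13].
Sparsity = 5.

5


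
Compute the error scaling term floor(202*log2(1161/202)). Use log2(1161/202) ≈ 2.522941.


log2(n/k) = log2(1161/202) ≈ 2.522941.
k*log2(n/k) ≈ 202*2.522941 = 509.634082.
floor(509.634082) = 509.

509


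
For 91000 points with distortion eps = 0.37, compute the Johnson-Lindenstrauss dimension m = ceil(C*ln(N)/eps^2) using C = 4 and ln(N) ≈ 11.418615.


ln(91000) ≈ 11.418615.
eps^2 = 0.37^2 = 0.1369.
C*ln(N)/eps^2 ≈ 4*11.418615/0.1369 ≈ 333.6337.
m = ceil(333.6337) = 334.

334


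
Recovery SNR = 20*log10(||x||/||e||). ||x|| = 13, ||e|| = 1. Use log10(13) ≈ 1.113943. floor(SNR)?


||x||/||e|| = 13/1 = 13.
log10(13) ≈ 1.113943.
20*log10(||x||/||e||) ≈ 20*1.113943 = 22.27886.
floor(22.27886) = 22.

22


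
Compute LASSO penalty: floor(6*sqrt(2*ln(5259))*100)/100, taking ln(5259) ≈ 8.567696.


ln(5259) ≈ 8.567696.
2*ln(n) ≈ 17.135392.
sqrt(2*ln(n)) ≈ sqrt(17.135392) ≈ 4.139492.
lambda ≈ 6*4.139492 = 24.836952.
floor(lambda*100)/100 = 24.83.

24.83


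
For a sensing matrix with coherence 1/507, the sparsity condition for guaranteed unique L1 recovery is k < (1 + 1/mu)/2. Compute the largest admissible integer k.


1/mu = 507.
1 + 1/mu = 508.
(1 + 1/mu)/2 = 254 is an integer and the inequality is strict, so k_max = 254 - 1 = 253.

253


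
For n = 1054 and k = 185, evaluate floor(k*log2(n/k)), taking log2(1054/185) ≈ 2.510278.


log2(n/k) = log2(1054/185) ≈ 2.510278.
k*log2(n/k) ≈ 185*2.510278 = 464.40143.
floor(464.40143) = 464.

464


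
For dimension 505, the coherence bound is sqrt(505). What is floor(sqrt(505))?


22^2 = 484 <= 505 < 529 = 23^2, so 22 <= sqrt(505) < 23.
floor(sqrt(505)) = 22.

22


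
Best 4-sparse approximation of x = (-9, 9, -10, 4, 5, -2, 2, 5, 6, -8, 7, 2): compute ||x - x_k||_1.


Sorted |x_i| descending: [10, 9, 9, 8, 7, 6, 5, 5, 4, 2, 2, 2]
Keep top 4: [10, 9, 9, 8]
Tail entries: [7, 6, 5, 5, 4, 2, 2, 2]
L1 error = sum of tail = 33.

33


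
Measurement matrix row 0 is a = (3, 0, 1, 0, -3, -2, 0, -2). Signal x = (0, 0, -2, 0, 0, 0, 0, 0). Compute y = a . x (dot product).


Non-zero terms: ['1*-2']
Products: [-2]
y = sum = -2.

-2


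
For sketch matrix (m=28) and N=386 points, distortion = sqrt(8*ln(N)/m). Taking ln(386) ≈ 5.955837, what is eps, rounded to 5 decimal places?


ln(386) ≈ 5.955837.
8*ln(N)/m ≈ 8*5.955837/28 ≈ 1.70166771.
eps = sqrt(1.70166771) ≈ 1.3044799 ≈ 1.30448.

1.30448


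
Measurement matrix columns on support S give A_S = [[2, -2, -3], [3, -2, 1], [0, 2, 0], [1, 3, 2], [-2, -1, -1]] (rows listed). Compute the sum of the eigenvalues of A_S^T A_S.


Sum of eigenvalues of A_S^T A_S = trace(A_S^T A_S) = sum of squared column norms of A_S.
A_S^T A_S diagonal: [18, 22, 15].
trace = 18 + 22 + 15 = 55.

55


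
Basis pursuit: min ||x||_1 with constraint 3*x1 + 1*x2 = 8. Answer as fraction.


Axis intercepts:
  x1 = 8/3, x2 = 0: L1 = 8/3
  x1 = 0, x2 = 8: L1 = 8
x* = (8/3, 0)
||x*||_1 = 8/3.

8/3


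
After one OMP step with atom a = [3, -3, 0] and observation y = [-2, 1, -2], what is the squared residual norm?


a^T a = 18.
a^T y = -9.
coeff = -9/18 = -1/2.
||r||^2 = 9/2.

9/2


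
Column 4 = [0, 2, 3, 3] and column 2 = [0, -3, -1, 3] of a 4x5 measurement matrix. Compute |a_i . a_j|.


Inner product: 0*0 + 2*-3 + 3*-1 + 3*3
Products: [0, -6, -3, 9]
Sum = 0.
|dot| = 0.

0


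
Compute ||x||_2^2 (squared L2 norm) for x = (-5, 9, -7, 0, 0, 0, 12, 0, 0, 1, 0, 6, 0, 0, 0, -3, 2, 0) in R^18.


Non-zero entries: [(0, -5), (1, 9), (2, -7), (6, 12), (9, 1), (11, 6), (15, -3), (16, 2)]
Squares: [25, 81, 49, 144, 1, 36, 9, 4]
||x||_2^2 = sum = 349.

349


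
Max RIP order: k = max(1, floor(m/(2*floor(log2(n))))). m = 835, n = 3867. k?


floor(log2(3867)) = 11.
2*11 = 22.
m/(2*floor(log2(n))) = 835/22 ≈ 37.9545.
floor = 37.
k = max(1, 37) = 37.

37


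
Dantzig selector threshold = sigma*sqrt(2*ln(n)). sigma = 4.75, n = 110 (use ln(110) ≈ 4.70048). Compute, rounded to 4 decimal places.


ln(110) ≈ 4.70048.
2*ln(n) ≈ 9.40096.
sqrt(2*ln(n)) ≈ sqrt(9.40096) ≈ 3.066098.
threshold ≈ 4.75*3.066098 = 14.5639655 ≈ 14.5640.

14.5640


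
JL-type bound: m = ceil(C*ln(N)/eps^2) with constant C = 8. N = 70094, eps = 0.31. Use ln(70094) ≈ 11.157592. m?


ln(70094) ≈ 11.157592.
eps^2 = 0.31^2 = 0.0961.
C*ln(N)/eps^2 ≈ 8*11.157592/0.0961 ≈ 928.8318.
m = ceil(928.8318) = 929.

929


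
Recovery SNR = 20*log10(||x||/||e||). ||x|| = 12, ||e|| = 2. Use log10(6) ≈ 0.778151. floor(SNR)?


||x||/||e|| = 12/2 = 6.
log10(6) ≈ 0.778151.
20*log10(||x||/||e||) ≈ 20*0.778151 = 15.56302.
floor(15.56302) = 15.

15


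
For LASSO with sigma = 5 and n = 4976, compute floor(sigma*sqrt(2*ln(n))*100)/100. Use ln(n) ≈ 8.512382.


ln(4976) ≈ 8.512382.
2*ln(n) ≈ 17.024764.
sqrt(2*ln(n)) ≈ sqrt(17.024764) ≈ 4.126108.
lambda ≈ 5*4.126108 = 20.63054.
floor(lambda*100)/100 = 20.63.

20.63


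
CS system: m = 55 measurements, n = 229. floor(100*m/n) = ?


100*m/n = 100*55/229 ≈ 24.0175.
floor = 24.

24


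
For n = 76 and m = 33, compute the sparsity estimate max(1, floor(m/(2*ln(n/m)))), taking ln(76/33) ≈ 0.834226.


n/m = 76/33.
ln(n/m) ≈ 0.834226.
2*ln(n/m) ≈ 1.668452.
m/(2*ln(n/m)) ≈ 33/1.668452 ≈ 19.7788.
floor = 19.
k_max = max(1, 19) = 19.

19


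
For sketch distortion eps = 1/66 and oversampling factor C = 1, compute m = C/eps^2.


1/eps = 66.
(1/eps)^2 = 4356.
m = 1*4356 = 4356.

4356


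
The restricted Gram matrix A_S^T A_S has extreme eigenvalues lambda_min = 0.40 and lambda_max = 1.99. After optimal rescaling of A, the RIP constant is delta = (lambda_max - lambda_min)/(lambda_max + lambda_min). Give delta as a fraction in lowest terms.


lambda_max - lambda_min = 1.99 - 0.40 = 1.59.
lambda_max + lambda_min = 1.99 + 0.40 = 2.39.
delta = 1.59/2.39 = 159/239.

159/239


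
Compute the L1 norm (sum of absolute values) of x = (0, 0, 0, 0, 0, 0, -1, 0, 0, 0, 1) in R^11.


Non-zero entries: [(6, -1), (10, 1)]
Absolute values: [1, 1]
||x||_1 = sum = 2.

2


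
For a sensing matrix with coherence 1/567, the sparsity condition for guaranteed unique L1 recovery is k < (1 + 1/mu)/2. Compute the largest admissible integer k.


1/mu = 567.
1 + 1/mu = 568.
(1 + 1/mu)/2 = 284 is an integer and the inequality is strict, so k_max = 284 - 1 = 283.

283


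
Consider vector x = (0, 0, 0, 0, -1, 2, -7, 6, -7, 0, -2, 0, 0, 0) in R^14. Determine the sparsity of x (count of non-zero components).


Non-zero positions: [4, 5, 6, 7, 8, 10].
Sparsity = 6.

6


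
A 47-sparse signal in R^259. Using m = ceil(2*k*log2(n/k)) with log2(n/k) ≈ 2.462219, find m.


log2(n/k) = log2(259/47) ≈ 2.462219.
2*k*log2(n/k) ≈ 2*47*2.462219 = 231.448586.
m = ceil(231.448586) = 232.

232


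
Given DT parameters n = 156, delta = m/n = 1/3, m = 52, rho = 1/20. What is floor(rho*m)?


m = 1/3*156 = 52.
rho = 1/20.
rho*m = 1/20*52 = 2.6.
k = floor(2.6) = 2.

2


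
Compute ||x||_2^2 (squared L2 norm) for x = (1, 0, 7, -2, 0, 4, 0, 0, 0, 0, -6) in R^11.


Non-zero entries: [(0, 1), (2, 7), (3, -2), (5, 4), (10, -6)]
Squares: [1, 49, 4, 16, 36]
||x||_2^2 = sum = 106.

106


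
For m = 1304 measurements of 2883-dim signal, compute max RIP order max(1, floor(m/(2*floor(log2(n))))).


floor(log2(2883)) = 11.
2*11 = 22.
m/(2*floor(log2(n))) = 1304/22 ≈ 59.2727.
floor = 59.
k = max(1, 59) = 59.

59


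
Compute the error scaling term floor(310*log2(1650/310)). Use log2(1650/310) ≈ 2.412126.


log2(n/k) = log2(1650/310) ≈ 2.412126.
k*log2(n/k) ≈ 310*2.412126 = 747.75906.
floor(747.75906) = 747.

747


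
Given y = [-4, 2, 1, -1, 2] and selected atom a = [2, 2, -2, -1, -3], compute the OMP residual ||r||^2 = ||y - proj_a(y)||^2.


a^T a = 22.
a^T y = -11.
coeff = -11/22 = -1/2.
||r||^2 = 41/2.

41/2


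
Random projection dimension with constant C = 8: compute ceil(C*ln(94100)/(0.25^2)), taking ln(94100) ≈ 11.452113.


ln(94100) ≈ 11.452113.
eps^2 = 0.25^2 = 0.0625.
C*ln(N)/eps^2 ≈ 8*11.452113/0.0625 ≈ 1465.8705.
m = ceil(1465.8705) = 1466.

1466


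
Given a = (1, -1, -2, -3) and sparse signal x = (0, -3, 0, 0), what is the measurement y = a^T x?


Non-zero terms: ['-1*-3']
Products: [3]
y = sum = 3.

3


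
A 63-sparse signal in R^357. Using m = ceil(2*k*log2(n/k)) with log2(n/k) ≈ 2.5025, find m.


log2(n/k) = log2(357/63) ≈ 2.5025.
2*k*log2(n/k) ≈ 2*63*2.5025 = 315.315.
m = ceil(315.315) = 316.

316


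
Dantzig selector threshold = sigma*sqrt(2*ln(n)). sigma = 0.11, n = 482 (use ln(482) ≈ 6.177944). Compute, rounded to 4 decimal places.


ln(482) ≈ 6.177944.
2*ln(n) ≈ 12.355888.
sqrt(2*ln(n)) ≈ sqrt(12.355888) ≈ 3.515094.
threshold ≈ 0.11*3.515094 = 0.38666034 ≈ 0.3867.

0.3867


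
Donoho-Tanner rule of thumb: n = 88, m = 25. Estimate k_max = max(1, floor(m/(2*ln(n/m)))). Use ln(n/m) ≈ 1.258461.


n/m = 88/25.
ln(n/m) ≈ 1.258461.
2*ln(n/m) ≈ 2.516922.
m/(2*ln(n/m)) ≈ 25/2.516922 ≈ 9.9328.
floor = 9.
k_max = max(1, 9) = 9.

9


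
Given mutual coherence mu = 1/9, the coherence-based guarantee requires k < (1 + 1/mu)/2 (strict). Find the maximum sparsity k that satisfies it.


1/mu = 9.
1 + 1/mu = 10.
(1 + 1/mu)/2 = 5 is an integer and the inequality is strict, so k_max = 5 - 1 = 4.

4


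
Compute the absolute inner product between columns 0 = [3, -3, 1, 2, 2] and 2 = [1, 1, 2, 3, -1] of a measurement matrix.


Inner product: 3*1 + -3*1 + 1*2 + 2*3 + 2*-1
Products: [3, -3, 2, 6, -2]
Sum = 6.
|dot| = 6.

6


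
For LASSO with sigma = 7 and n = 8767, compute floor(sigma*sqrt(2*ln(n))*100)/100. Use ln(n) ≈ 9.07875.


ln(8767) ≈ 9.07875.
2*ln(n) ≈ 18.1575.
sqrt(2*ln(n)) ≈ sqrt(18.1575) ≈ 4.261162.
lambda ≈ 7*4.261162 = 29.828134.
floor(lambda*100)/100 = 29.82.

29.82


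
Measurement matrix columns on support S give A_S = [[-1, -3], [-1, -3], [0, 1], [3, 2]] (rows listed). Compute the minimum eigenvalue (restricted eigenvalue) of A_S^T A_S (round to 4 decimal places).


A_S^T A_S = [[11, 12], [12, 23]].
trace = 34.
det = 109.
disc = trace^2 - 4*det = 1156 - 4*109 = 720.
sqrt(720) ≈ 26.832816.
lam_min = (34 - sqrt(720))/2 ≈ (34 - 26.832816)/2 = 3.583592 ≈ 3.5836.

3.5836


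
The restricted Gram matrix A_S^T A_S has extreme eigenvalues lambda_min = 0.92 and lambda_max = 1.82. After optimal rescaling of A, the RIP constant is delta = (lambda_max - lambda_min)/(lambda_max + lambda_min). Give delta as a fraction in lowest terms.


lambda_max - lambda_min = 1.82 - 0.92 = 0.90.
lambda_max + lambda_min = 1.82 + 0.92 = 2.74.
delta = 0.90/2.74 = 90/274 = 45/137.

45/137


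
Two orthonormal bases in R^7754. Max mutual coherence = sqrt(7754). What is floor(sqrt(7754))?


88^2 = 7744 <= 7754 < 7921 = 89^2, so 88 <= sqrt(7754) < 89.
floor(sqrt(7754)) = 88.

88


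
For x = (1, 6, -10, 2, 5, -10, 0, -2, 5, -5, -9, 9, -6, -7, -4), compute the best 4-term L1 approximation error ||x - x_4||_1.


Sorted |x_i| descending: [10, 10, 9, 9, 7, 6, 6, 5, 5, 5, 4, 2, 2, 1, 0]
Keep top 4: [10, 10, 9, 9]
Tail entries: [7, 6, 6, 5, 5, 5, 4, 2, 2, 1, 0]
L1 error = sum of tail = 43.

43


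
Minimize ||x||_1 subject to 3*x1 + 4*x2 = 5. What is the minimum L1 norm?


Axis intercepts:
  x1 = 5/3, x2 = 0: L1 = 5/3
  x1 = 0, x2 = 5/4: L1 = 5/4
x* = (0, 5/4)
||x*||_1 = 5/4.

5/4


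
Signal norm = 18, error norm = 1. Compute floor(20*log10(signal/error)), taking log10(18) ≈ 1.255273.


||x||/||e|| = 18/1 = 18.
log10(18) ≈ 1.255273.
20*log10(||x||/||e||) ≈ 20*1.255273 = 25.10546.
floor(25.10546) = 25.

25


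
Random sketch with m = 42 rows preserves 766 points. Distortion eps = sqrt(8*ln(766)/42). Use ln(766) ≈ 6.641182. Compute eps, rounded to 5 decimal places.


ln(766) ≈ 6.641182.
8*ln(N)/m ≈ 8*6.641182/42 ≈ 1.26498705.
eps = sqrt(1.26498705) ≈ 1.1247164 ≈ 1.12472.

1.12472


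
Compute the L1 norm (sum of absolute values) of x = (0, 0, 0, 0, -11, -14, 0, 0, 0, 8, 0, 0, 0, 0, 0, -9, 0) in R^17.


Non-zero entries: [(4, -11), (5, -14), (9, 8), (15, -9)]
Absolute values: [11, 14, 8, 9]
||x||_1 = sum = 42.

42


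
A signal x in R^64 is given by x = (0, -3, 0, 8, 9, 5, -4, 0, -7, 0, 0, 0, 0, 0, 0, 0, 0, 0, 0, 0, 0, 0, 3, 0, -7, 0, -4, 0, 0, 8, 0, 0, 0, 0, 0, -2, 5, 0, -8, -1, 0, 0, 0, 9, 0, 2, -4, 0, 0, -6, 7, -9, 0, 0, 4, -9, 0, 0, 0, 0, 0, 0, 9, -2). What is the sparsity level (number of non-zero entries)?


Non-zero positions: [1, 3, 4, 5, 6, 8, 22, 24, 26, 29, 35, 36, 38, 39, 43, 45, 46, 49, 50, 51, 54, 55, 62, 63].
Sparsity = 24.

24


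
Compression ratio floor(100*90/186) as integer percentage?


100*m/n = 100*90/186 ≈ 48.3871.
floor = 48.

48


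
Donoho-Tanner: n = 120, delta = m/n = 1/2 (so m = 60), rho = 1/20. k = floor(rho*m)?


m = 1/2*120 = 60.
rho = 1/20.
rho*m = 1/20*60 = 3.
k = floor(3) = 3.

3


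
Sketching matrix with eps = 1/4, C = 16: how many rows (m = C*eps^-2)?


1/eps = 4.
(1/eps)^2 = 16.
m = 16*16 = 256.

256


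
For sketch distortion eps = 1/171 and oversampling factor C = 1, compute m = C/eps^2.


1/eps = 171.
(1/eps)^2 = 29241.
m = 1*29241 = 29241.

29241


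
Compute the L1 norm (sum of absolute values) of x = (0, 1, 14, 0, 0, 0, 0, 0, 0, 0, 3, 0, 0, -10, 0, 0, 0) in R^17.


Non-zero entries: [(1, 1), (2, 14), (10, 3), (13, -10)]
Absolute values: [1, 14, 3, 10]
||x||_1 = sum = 28.

28


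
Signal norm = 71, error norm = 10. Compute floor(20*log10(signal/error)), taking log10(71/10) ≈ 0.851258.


||x||/||e|| = 71/10.
log10(71/10) ≈ 0.851258.
20*log10(||x||/||e||) ≈ 20*0.851258 = 17.02516.
floor(17.02516) = 17.

17


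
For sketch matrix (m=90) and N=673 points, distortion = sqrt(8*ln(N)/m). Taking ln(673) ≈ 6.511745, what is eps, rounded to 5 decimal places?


ln(673) ≈ 6.511745.
8*ln(N)/m ≈ 8*6.511745/90 ≈ 0.57882178.
eps = sqrt(0.57882178) ≈ 0.7608034 ≈ 0.76080.

0.76080


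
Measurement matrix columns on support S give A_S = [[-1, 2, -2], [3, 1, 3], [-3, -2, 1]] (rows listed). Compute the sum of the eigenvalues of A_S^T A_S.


Sum of eigenvalues of A_S^T A_S = trace(A_S^T A_S) = sum of squared column norms of A_S.
A_S^T A_S diagonal: [19, 9, 14].
trace = 19 + 9 + 14 = 42.

42


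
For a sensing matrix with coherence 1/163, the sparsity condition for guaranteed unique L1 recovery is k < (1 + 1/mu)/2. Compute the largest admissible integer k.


1/mu = 163.
1 + 1/mu = 164.
(1 + 1/mu)/2 = 82 is an integer and the inequality is strict, so k_max = 82 - 1 = 81.

81


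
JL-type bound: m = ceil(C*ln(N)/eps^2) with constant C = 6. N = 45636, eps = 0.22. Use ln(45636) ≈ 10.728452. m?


ln(45636) ≈ 10.728452.
eps^2 = 0.22^2 = 0.0484.
C*ln(N)/eps^2 ≈ 6*10.728452/0.0484 ≈ 1329.9734.
m = ceil(1329.9734) = 1330.

1330


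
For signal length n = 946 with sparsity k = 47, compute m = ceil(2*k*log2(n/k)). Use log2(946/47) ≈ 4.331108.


log2(n/k) = log2(946/47) ≈ 4.331108.
2*k*log2(n/k) ≈ 2*47*4.331108 = 407.124152.
m = ceil(407.124152) = 408.

408


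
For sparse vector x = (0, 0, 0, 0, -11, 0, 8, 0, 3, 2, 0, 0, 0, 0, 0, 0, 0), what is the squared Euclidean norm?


Non-zero entries: [(4, -11), (6, 8), (8, 3), (9, 2)]
Squares: [121, 64, 9, 4]
||x||_2^2 = sum = 198.

198


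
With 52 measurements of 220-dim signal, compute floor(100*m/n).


100*m/n = 100*52/220 ≈ 23.6364.
floor = 23.

23


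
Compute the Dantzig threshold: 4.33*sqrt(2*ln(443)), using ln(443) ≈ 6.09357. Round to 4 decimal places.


ln(443) ≈ 6.09357.
2*ln(n) ≈ 12.18714.
sqrt(2*ln(n)) ≈ sqrt(12.18714) ≈ 3.491008.
threshold ≈ 4.33*3.491008 = 15.11606464 ≈ 15.1161.

15.1161


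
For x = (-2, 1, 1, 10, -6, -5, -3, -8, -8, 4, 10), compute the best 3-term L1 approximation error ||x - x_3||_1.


Sorted |x_i| descending: [10, 10, 8, 8, 6, 5, 4, 3, 2, 1, 1]
Keep top 3: [10, 10, 8]
Tail entries: [8, 6, 5, 4, 3, 2, 1, 1]
L1 error = sum of tail = 30.

30


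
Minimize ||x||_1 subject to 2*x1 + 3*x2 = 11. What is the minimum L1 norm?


Axis intercepts:
  x1 = 11/2, x2 = 0: L1 = 11/2
  x1 = 0, x2 = 11/3: L1 = 11/3
x* = (0, 11/3)
||x*||_1 = 11/3.

11/3


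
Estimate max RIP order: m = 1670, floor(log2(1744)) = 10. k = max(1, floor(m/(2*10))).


floor(log2(1744)) = 10.
2*10 = 20.
m/(2*floor(log2(n))) = 1670/20 ≈ 83.5.
floor = 83.
k = max(1, 83) = 83.

83


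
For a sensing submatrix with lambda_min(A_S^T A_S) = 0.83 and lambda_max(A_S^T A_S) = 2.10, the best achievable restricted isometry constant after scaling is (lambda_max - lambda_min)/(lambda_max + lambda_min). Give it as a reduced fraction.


lambda_max - lambda_min = 2.10 - 0.83 = 1.27.
lambda_max + lambda_min = 2.10 + 0.83 = 2.93.
delta = 1.27/2.93 = 127/293.

127/293


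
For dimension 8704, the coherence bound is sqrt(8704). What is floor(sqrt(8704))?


93^2 = 8649 <= 8704 < 8836 = 94^2, so 93 <= sqrt(8704) < 94.
floor(sqrt(8704)) = 93.

93


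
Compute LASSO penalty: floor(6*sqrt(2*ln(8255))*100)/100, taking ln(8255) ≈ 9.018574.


ln(8255) ≈ 9.018574.
2*ln(n) ≈ 18.037148.
sqrt(2*ln(n)) ≈ sqrt(18.037148) ≈ 4.247016.
lambda ≈ 6*4.247016 = 25.482096.
floor(lambda*100)/100 = 25.48.

25.48


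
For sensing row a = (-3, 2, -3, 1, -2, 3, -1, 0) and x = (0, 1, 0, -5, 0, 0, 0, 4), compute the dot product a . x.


Non-zero terms: ['2*1', '1*-5', '0*4']
Products: [2, -5, 0]
y = sum = -3.

-3


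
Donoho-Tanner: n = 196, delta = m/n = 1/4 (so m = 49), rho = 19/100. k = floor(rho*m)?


m = 1/4*196 = 49.
rho = 19/100.
rho*m = 19/100*49 = 9.31.
k = floor(9.31) = 9.

9


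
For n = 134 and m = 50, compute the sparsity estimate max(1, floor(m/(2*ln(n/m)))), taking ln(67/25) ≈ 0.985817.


n/m = 134/50 = 67/25.
ln(n/m) ≈ 0.985817.
2*ln(n/m) ≈ 1.971634.
m/(2*ln(n/m)) ≈ 50/1.971634 ≈ 25.3597.
floor = 25.
k_max = max(1, 25) = 25.

25
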